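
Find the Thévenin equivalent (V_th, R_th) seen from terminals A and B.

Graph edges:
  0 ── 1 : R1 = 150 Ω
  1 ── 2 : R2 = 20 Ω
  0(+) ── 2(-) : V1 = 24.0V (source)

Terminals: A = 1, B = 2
Step 1 — V_th is the open-circuit voltage V_A - V_B (nothing connected across the terminals).
Nodal analysis, taking node 2 as the 0 V reference.
Source V1 fixes V_0 = 24 V.
KCL at each unknown node (sum of currents leaving = 0; resistances in Ω):
  Node 1: (V_1 - 24)/150 + (V_1 - 0)/20 = 0
Collecting terms: 0.05667 × V_1 = 0.16  =>  V_1 = 2.824 V
V_th = V_1 - V_2 = 2.824 - 0 = 2.824 V
Step 2 — R_th: zero the source — replace V1 by a short circuit (node 2 merges into node 0) — and find the resistance seen between A (node 1) and B (node 0).
Reduce the network between node 1 (A) and node 0 (B) by series/parallel combination:
  Rp1 = R1 ‖ R2 (parallel, both between nodes 0 and 1) = 1/(1/150 + 1/20) = 17.65 Ω
R_th = 17.65 Ω

Final answer: V_th = 2.824 V, R_th = 17.65 Ω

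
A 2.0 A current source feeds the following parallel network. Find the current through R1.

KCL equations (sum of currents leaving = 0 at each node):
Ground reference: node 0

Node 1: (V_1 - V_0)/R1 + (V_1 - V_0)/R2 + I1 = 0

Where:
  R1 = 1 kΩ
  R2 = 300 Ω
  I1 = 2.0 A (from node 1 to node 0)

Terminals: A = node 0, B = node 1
All resistors sit directly between nodes 0 and 1, so they are in parallel and share one voltage V; the full source current 2 A splits among them.
1/R_par = 1/1000 + 1/300 = 0.004333 S  =>  R_par = 230.8 Ω
V = I × R_par = 2 × 230.8 = 461.5 V
I_R1 = V/R1 = 461.5/1000 = 0.4615 A

Final answer: 0.4615 A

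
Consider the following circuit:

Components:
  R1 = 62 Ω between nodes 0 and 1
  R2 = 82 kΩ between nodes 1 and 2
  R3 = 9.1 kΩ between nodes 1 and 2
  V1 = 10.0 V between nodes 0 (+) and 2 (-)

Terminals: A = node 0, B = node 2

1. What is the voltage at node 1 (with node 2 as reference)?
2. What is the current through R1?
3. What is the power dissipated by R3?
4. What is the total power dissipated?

Nodal analysis, taking node 2 as the 0 V reference.
Source V1 fixes V_0 = 10 V.
KCL at each unknown node (sum of currents leaving = 0; resistances in Ω):
  Node 1: (V_1 - 10)/62 + (V_1 - 0)/82000 + (V_1 - 0)/9100 = 0
Collecting terms: 0.01625 × V_1 = 0.1613  =>  V_1 = 9.925 V
Part 1:
  Read off the nodal solution: V_1 = 9.925 V
Part 2:
  I_R1 = (V_0 - V_1)/R1 = (10 - 9.925)/62 = 0.001212 A
  Magnitude: I_R1 = 0.001212 A
Part 3:
  I_R3 = (V_1 - V_2)/R3 = (9.925 - 0)/9100 = 0.001091 A
  P_R3 = I_R3² × R3 = (0.001091)² × 9100 = 0.01082 W
Part 4:
  Power in each resistor, P = (ΔV)²/R:
    P_R1 = (10 - 9.925)²/62 = 0.00009103 W
    P_R2 = (9.925 - 0)²/82000 = 0.001201 W
    P_R3 = (9.925 - 0)²/9100 = 0.01082 W
  P_total = P_R1 + P_R2 + P_R3 = 0.01212 W

Final answers:
1. V_1 = 9.925 V
2. I_R1 = 0.001212 A
3. P_R3 = 0.01082 W
4. P_total = 0.01212 W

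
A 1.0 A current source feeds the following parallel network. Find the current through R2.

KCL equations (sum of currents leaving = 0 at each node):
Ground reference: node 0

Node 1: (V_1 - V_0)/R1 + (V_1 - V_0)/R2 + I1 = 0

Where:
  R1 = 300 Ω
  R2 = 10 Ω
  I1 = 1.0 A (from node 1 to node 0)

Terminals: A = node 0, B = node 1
All resistors sit directly between nodes 0 and 1, so they are in parallel and share one voltage V; the full source current 1 A splits among them.
1/R_par = 1/300 + 1/10 = 0.1033 S  =>  R_par = 9.677 Ω
V = I × R_par = 1 × 9.677 = 9.677 V
I_R2 = V/R2 = 9.677/10 = 0.9677 A

Final answer: 0.9677 A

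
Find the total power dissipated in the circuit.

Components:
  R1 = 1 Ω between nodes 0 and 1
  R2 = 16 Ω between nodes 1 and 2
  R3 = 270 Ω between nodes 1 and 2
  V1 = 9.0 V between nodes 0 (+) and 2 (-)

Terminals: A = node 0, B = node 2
Nodal analysis, taking node 2 as the 0 V reference.
Source V1 fixes V_0 = 9 V.
KCL at each unknown node (sum of currents leaving = 0; resistances in Ω):
  Node 1: (V_1 - 9)/1 + (V_1 - 0)/16 + (V_1 - 0)/270 = 0
Collecting terms: 1.066 × V_1 = 9  =>  V_1 = 8.441 V
Power in each resistor, P = (ΔV)²/R:
  P_R1 = (9 - 8.441)²/1 = 0.3123 W
  P_R2 = (8.441 - 0)²/16 = 4.453 W
  P_R3 = (8.441 - 0)²/270 = 0.2639 W
P_total = P_R1 + P_R2 + P_R3 = 5.03 W

Final answer: 5.03 W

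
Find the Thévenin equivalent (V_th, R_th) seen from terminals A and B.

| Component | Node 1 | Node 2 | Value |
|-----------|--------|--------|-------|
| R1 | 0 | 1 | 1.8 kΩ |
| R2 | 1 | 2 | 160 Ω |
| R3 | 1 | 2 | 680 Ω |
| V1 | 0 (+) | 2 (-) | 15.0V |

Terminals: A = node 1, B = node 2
Step 1 — V_th is the open-circuit voltage V_A - V_B (nothing connected across the terminals).
Nodal analysis, taking node 2 as the 0 V reference.
Source V1 fixes V_0 = 15 V.
KCL at each unknown node (sum of currents leaving = 0; resistances in Ω):
  Node 1: (V_1 - 15)/1800 + (V_1 - 0)/160 + (V_1 - 0)/680 = 0
Collecting terms: 0.008276 × V_1 = 0.008333  =>  V_1 = 1.007 V
V_th = V_1 - V_2 = 1.007 - 0 = 1.007 V
Step 2 — R_th: zero the source — replace V1 by a short circuit (node 2 merges into node 0) — and find the resistance seen between A (node 1) and B (node 0).
Reduce the network between node 1 (A) and node 0 (B) by series/parallel combination:
  Rp1 = R1 ‖ R2 ‖ R3 (parallel, all between nodes 0 and 1) = 1/(1/1800 + 1/160 + 1/680) = 120.8 Ω
R_th = 120.8 Ω

Final answer: V_th = 1.007 V, R_th = 120.8 Ω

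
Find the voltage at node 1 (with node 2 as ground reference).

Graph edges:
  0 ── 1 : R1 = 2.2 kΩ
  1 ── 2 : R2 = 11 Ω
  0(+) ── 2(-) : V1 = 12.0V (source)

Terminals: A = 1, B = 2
Nodal analysis, taking node 2 as the 0 V reference.
Source V1 fixes V_0 = 12 V.
KCL at each unknown node (sum of currents leaving = 0; resistances in Ω):
  Node 1: (V_1 - 12)/2200 + (V_1 - 0)/11 = 0
Collecting terms: 0.09136 × V_1 = 0.005455  =>  V_1 = 0.0597 V
The requested potential is V_1 = 0.0597 V.

Final answer: V_1 = 0.0597 V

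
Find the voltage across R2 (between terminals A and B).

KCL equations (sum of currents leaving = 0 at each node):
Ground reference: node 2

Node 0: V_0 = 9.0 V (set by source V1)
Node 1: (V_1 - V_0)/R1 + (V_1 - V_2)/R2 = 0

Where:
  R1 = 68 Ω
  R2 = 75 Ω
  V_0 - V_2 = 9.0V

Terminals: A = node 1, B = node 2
R1 and R2 are in series across V1 (node 0 → node 1 → node 2), and the output A–B is taken across R2, so this is a voltage divider.
Series current: I = V1/(R1 + R2) = 9/(68 + 75) = 9/143 = 0.06294 A
V_R2 = I × R2 = V1 × R2/(R1 + R2) = 9 × 75/143 = 4.72 V

Final answer: 4.72 V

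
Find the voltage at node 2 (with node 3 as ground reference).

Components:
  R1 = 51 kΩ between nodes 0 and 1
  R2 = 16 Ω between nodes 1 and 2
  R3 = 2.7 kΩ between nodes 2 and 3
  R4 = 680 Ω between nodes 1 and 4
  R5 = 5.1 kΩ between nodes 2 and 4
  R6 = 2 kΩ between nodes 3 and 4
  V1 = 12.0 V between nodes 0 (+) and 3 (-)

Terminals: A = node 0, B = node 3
Nodal analysis, taking node 3 as the 0 V reference.
Source V1 fixes V_0 = 12 V.
KCL at each unknown node (sum of currents leaving = 0; resistances in Ω):
  Node 1: (V_1 - 12)/51000 + (V_1 - V_2)/16 + (V_1 - V_4)/680 = 0
  Node 2: (V_2 - V_1)/16 + (V_2 - 0)/2700 + (V_2 - V_4)/5100 = 0
  Node 4: (V_4 - V_1)/680 + (V_4 - V_2)/5100 + (V_4 - 0)/2000 = 0
Collecting terms (coefficients in siemens):
  0.06399·V_1 - 0.0625·V_2 - 0.001471·V_4 = 0.0002353
  0.06307·V_2 - 0.0625·V_1 - 0.0001961·V_4 = 0
  0.002167·V_4 - 0.001471·V_1 - 0.0001961·V_2 = 0
Solving these 3 simultaneous equations (Gaussian elimination) gives:
  V_1 = 0.3048 V, V_2 = 0.3028 V, V_4 = 0.2343 V
The requested potential is V_2 = 0.3028 V.

Final answer: V_2 = 0.3028 V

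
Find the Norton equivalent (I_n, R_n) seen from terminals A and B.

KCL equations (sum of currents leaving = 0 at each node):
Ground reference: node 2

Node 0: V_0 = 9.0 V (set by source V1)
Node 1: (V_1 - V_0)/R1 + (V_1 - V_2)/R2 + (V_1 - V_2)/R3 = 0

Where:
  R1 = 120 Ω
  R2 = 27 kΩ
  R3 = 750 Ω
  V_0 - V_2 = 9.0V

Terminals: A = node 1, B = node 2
Find the Thévenin equivalent first; then I_n = V_th/R_th and R_n = R_th.
Step 1 — V_th is the open-circuit voltage V_A - V_B (nothing connected across the terminals).
Nodal analysis, taking node 2 as the 0 V reference.
Source V1 fixes V_0 = 9 V.
KCL at each unknown node (sum of currents leaving = 0; resistances in Ω):
  Node 1: (V_1 - 9)/120 + (V_1 - 0)/27000 + (V_1 - 0)/750 = 0
Collecting terms: 0.009704 × V_1 = 0.075  =>  V_1 = 7.729 V
V_th = V_1 - V_2 = 7.729 - 0 = 7.729 V
Step 2 — R_th: zero the source — replace V1 by a short circuit (node 2 merges into node 0) — and find the resistance seen between A (node 1) and B (node 0).
Reduce the network between node 1 (A) and node 0 (B) by series/parallel combination:
  Rp1 = R1 ‖ R2 ‖ R3 (parallel, all between nodes 0 and 1) = 1/(1/120 + 1/27000 + 1/750) = 103.1 Ω
R_th = 103.1 Ω
I_n = V_th/R_th = 7.729/103.1 = 0.075 A, and R_n = R_th = 103.1 Ω

Final answer: I_n = 0.075 A, R_n = 103.1 Ω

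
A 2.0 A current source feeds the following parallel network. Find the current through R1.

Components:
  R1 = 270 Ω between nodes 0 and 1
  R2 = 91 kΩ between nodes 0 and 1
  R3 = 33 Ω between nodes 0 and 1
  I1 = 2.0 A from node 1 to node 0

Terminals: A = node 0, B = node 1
All resistors sit directly between nodes 0 and 1, so they are in parallel and share one voltage V; the full source current 2 A splits among them.
1/R_par = 1/270 + 1/91000 + 1/33 = 0.03402 S  =>  R_par = 29.4 Ω
V = I × R_par = 2 × 29.4 = 58.79 V
I_R1 = V/R1 = 58.79/270 = 0.2178 A

Final answer: 0.2178 A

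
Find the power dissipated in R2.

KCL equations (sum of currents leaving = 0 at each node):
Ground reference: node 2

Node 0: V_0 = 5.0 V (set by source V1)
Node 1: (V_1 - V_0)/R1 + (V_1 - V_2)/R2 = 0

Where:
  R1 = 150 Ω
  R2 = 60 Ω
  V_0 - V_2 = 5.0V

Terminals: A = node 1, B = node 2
Nodal analysis, taking node 2 as the 0 V reference.
Source V1 fixes V_0 = 5 V.
KCL at each unknown node (sum of currents leaving = 0; resistances in Ω):
  Node 1: (V_1 - 5)/150 + (V_1 - 0)/60 = 0
Collecting terms: 0.02333 × V_1 = 0.03333  =>  V_1 = 1.429 V
I_R2 = (V_1 - V_2)/R2 = (1.429 - 0)/60 = 0.02381 A
P_R2 = I_R2² × R2 = (0.02381)² × 60 = 0.03401 W

Final answer: 0.03401 W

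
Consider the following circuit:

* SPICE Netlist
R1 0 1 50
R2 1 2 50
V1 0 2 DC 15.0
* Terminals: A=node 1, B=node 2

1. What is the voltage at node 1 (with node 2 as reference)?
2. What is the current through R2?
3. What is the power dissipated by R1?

Nodal analysis, taking node 2 as the 0 V reference.
Source V1 fixes V_0 = 15 V.
KCL at each unknown node (sum of currents leaving = 0; resistances in Ω):
  Node 1: (V_1 - 15)/50 + (V_1 - 0)/50 = 0
Collecting terms: 0.04 × V_1 = 0.3  =>  V_1 = 7.5 V
Part 1:
  Read off the nodal solution: V_1 = 7.5 V
Part 2:
  I_R2 = (V_1 - V_2)/R2 = (7.5 - 0)/50 = 0.15 A
  Magnitude: I_R2 = 0.15 A
Part 3:
  I_R1 = (V_0 - V_1)/R1 = (15 - 7.5)/50 = 0.15 A
  P_R1 = I_R1² × R1 = (0.15)² × 50 = 1.125 W

Final answers:
1. V_1 = 7.5 V
2. I_R2 = 0.15 A
3. P_R1 = 1.125 W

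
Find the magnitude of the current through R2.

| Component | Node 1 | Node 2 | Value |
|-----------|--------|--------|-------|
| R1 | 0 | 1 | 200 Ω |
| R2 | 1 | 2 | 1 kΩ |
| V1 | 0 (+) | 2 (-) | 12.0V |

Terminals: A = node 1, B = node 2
Nodal analysis, taking node 2 as the 0 V reference.
Source V1 fixes V_0 = 12 V.
KCL at each unknown node (sum of currents leaving = 0; resistances in Ω):
  Node 1: (V_1 - 12)/200 + (V_1 - 0)/1000 = 0
Collecting terms: 0.006 × V_1 = 0.06  =>  V_1 = 10 V
I_R2 = (V_1 - V_2)/R2 = (10 - 0)/1000 = 0.01 A
|I_R2| = 0.01 A

Final answer: |I_R2| = 0.01 A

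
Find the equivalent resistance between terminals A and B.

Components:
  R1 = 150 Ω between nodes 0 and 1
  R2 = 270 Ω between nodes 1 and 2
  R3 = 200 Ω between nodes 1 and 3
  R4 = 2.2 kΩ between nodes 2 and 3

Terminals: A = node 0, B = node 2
Reduce the network between node 0 (A) and node 2 (B) by series/parallel combination:
  Rs1 = R3 + R4 (series, joined only at node 3) = 200 + 2200 = 2400 Ω
  Rp1 = R2 ‖ Rs1 (parallel, both between nodes 1 and 2) = 1/(1/270 + 1/2400) = 242.7 Ω
  Rs2 = R1 + Rp1 (series, joined only at node 1) = 150 + 242.7 = 392.7 Ω
R_eq = 392.7 Ω

Final answer: 392.7 Ω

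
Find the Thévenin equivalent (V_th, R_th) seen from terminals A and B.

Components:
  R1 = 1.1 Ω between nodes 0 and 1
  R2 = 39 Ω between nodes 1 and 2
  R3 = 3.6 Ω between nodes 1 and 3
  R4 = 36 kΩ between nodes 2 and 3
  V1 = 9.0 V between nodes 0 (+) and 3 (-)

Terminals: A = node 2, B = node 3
Step 1 — V_th is the open-circuit voltage V_A - V_B (nothing connected across the terminals).
Nodal analysis, taking node 3 as the 0 V reference.
Source V1 fixes V_0 = 9 V.
KCL at each unknown node (sum of currents leaving = 0; resistances in Ω):
  Node 1: (V_1 - 9)/1.1 + (V_1 - V_2)/39 + (V_1 - 0)/3.6 = 0
  Node 2: (V_2 - V_1)/39 + (V_2 - 0)/36000 = 0
Collecting terms (coefficients in siemens):
  1.213·V_1 - 0.02564·V_2 = 8.182
  0.02567·V_2 - 0.02564·V_1 = 0
Determinant D = (1.213)(0.02567) - (-0.02564)(-0.02564) = 0.03047
V_1 = [(8.182)(0.02567) - (-0.02564)(0)]/D = 6.893 V
V_2 = [(1.213)(0) - (8.182)(-0.02564)]/D = 6.886 V
V_th = V_2 - V_3 = 6.886 - 0 = 6.886 V
Step 2 — R_th: zero the source — replace V1 by a short circuit (node 3 merges into node 0) — and find the resistance seen between A (node 2) and B (node 0).
Reduce the network between node 2 (A) and node 0 (B) by series/parallel combination:
  Rp1 = R1 ‖ R3 (parallel, both between nodes 0 and 1) = 1/(1/1.1 + 1/3.6) = 0.8426 Ω
  Rs1 = R2 + Rp1 (series, joined only at node 1) = 39 + 0.8426 = 39.84 Ω
  Rp2 = R4 ‖ Rs1 (parallel, both between nodes 0 and 2) = 1/(1/36000 + 1/39.84) = 39.8 Ω
R_th = 39.8 Ω

Final answer: V_th = 6.886 V, R_th = 39.8 Ω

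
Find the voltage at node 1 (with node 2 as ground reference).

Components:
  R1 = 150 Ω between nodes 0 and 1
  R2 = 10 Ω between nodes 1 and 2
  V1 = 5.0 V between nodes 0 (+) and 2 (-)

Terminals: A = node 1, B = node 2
Nodal analysis, taking node 2 as the 0 V reference.
Source V1 fixes V_0 = 5 V.
KCL at each unknown node (sum of currents leaving = 0; resistances in Ω):
  Node 1: (V_1 - 5)/150 + (V_1 - 0)/10 = 0
Collecting terms: 0.1067 × V_1 = 0.03333  =>  V_1 = 0.3125 V
The requested potential is V_1 = 0.3125 V.

Final answer: V_1 = 0.3125 V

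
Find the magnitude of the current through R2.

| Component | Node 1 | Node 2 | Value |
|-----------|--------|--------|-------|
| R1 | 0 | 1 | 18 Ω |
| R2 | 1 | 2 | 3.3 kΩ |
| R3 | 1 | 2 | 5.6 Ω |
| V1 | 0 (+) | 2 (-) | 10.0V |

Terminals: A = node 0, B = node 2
Nodal analysis, taking node 2 as the 0 V reference.
Source V1 fixes V_0 = 10 V.
KCL at each unknown node (sum of currents leaving = 0; resistances in Ω):
  Node 1: (V_1 - 10)/18 + (V_1 - 0)/3300 + (V_1 - 0)/5.6 = 0
Collecting terms: 0.2344 × V_1 = 0.5556  =>  V_1 = 2.37 V
I_R2 = (V_1 - V_2)/R2 = (2.37 - 0)/3300 = 0.0007181 A
|I_R2| = 0.0007181 A

Final answer: |I_R2| = 0.0007181 A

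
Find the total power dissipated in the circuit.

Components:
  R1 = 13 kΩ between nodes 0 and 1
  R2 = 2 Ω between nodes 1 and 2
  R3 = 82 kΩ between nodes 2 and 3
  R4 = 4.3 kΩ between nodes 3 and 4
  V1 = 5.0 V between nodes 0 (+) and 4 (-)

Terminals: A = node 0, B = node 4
Nodal analysis, taking node 4 as the 0 V reference.
Source V1 fixes V_0 = 5 V.
KCL at each unknown node (sum of currents leaving = 0; resistances in Ω):
  Node 1: (V_1 - 5)/13000 + (V_1 - V_2)/2 = 0
  Node 2: (V_2 - V_1)/2 + (V_2 - V_3)/82000 = 0
  Node 3: (V_3 - V_2)/82000 + (V_3 - 0)/4300 = 0
Collecting terms (coefficients in siemens):
  0.5001·V_1 - 0.5·V_2 = 0.0003846
  0.5·V_2 - 0.5·V_1 - 0.0000122·V_3 = 0
  0.0002448·V_3 - 0.0000122·V_2 = 0
Solving these 3 simultaneous equations (Gaussian elimination) gives:
  V_1 = 4.345 V, V_2 = 4.345 V, V_3 = 0.2165 V
Power in each resistor, P = (ΔV)²/R:
  P_R1 = (5 - 4.345)²/13000 = 0.00003296 W
  P_R2 = (4.345 - 4.345)²/2 = 0.000000005071 W
  P_R3 = (4.345 - 0.2165)²/82000 = 0.0002079 W
  P_R4 = (0.2165 - 0)²/4300 = 0.0000109 W
P_total = P_R1 + P_R2 + P_R3 + P_R4 = 0.0002518 W

Final answer: 0.0002518 W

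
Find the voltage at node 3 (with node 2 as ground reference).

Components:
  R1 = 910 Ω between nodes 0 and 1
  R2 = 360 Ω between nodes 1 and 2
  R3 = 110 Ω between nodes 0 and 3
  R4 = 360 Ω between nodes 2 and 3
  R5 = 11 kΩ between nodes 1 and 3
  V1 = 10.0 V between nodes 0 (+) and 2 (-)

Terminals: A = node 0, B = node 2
Nodal analysis, taking node 2 as the 0 V reference.
Source V1 fixes V_0 = 10 V.
KCL at each unknown node (sum of currents leaving = 0; resistances in Ω):
  Node 1: (V_1 - 10)/910 + (V_1 - 0)/360 + (V_1 - V_3)/11000 = 0
  Node 3: (V_3 - 10)/110 + (V_3 - 0)/360 + (V_3 - V_1)/11000 = 0
Collecting terms (coefficients in siemens):
  0.003968·V_1 - 0.00009091·V_3 = 0.01099
  0.01196·V_3 - 0.00009091·V_1 = 0.09091
Determinant D = (0.003968)(0.01196) - (-0.00009091)(-0.00009091) = 0.00004744
V_1 = [(0.01099)(0.01196) - (-0.00009091)(0.09091)]/D = 2.944 V
V_3 = [(0.003968)(0.09091) - (0.01099)(-0.00009091)]/D = 7.624 V
The requested potential is V_3 = 7.624 V.

Final answer: V_3 = 7.624 V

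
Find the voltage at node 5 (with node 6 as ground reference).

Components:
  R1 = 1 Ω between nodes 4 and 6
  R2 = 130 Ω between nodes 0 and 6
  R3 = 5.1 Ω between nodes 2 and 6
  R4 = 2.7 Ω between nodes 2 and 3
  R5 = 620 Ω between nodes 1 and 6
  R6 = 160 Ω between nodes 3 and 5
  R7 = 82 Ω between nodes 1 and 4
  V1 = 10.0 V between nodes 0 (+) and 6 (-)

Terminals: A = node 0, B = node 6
Nodal analysis, taking node 6 as the 0 V reference.
Source V1 fixes V_0 = 10 V.
KCL at each unknown node (sum of currents leaving = 0; resistances in Ω):
  Node 1: (V_1 - 0)/620 + (V_1 - V_4)/82 = 0
  Node 2: (V_2 - 0)/5.1 + (V_2 - V_3)/2.7 = 0
  Node 3: (V_3 - V_2)/2.7 + (V_3 - V_5)/160 = 0
  Node 4: (V_4 - 0)/1 + (V_4 - V_1)/82 = 0
  Node 5: (V_5 - V_3)/160 = 0
Collecting terms (coefficients in siemens):
  0.01381·V_1 - 0.0122·V_4 = 0
  0.5664·V_2 - 0.3704·V_3 = 0
  0.3766·V_3 - 0.3704·V_2 - 0.00625·V_5 = 0
  1.012·V_4 - 0.0122·V_1 = 0
  0.00625·V_5 - 0.00625·V_3 = 0
Solving these 5 simultaneous equations (Gaussian elimination) gives:
  V_1 = 0 V, V_2 = 0 V, V_3 = 0 V, V_4 = 0 V
  V_5 = 0 V
The requested potential is V_5 = 0 V.

Final answer: V_5 = 0 V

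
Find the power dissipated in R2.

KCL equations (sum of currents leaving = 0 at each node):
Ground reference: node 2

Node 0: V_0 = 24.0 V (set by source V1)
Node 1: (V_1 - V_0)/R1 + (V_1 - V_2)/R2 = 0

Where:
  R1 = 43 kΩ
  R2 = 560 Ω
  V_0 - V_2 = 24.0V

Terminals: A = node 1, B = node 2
Nodal analysis, taking node 2 as the 0 V reference.
Source V1 fixes V_0 = 24 V.
KCL at each unknown node (sum of currents leaving = 0; resistances in Ω):
  Node 1: (V_1 - 24)/43000 + (V_1 - 0)/560 = 0
Collecting terms: 0.001809 × V_1 = 0.0005581  =>  V_1 = 0.3085 V
I_R2 = (V_1 - V_2)/R2 = (0.3085 - 0)/560 = 0.000551 A
P_R2 = I_R2² × R2 = (0.000551)² × 560 = 0.00017 W

Final answer: 0.00017 W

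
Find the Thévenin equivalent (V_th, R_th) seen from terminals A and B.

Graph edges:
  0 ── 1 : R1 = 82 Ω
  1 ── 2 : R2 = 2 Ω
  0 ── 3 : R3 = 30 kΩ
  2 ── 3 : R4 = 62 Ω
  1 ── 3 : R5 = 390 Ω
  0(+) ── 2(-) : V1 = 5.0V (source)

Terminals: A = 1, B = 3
Step 1 — V_th is the open-circuit voltage V_A - V_B (nothing connected across the terminals).
Nodal analysis, taking node 2 as the 0 V reference.
Source V1 fixes V_0 = 5 V.
KCL at each unknown node (sum of currents leaving = 0; resistances in Ω):
  Node 1: (V_1 - 5)/82 + (V_1 - 0)/2 + (V_1 - V_3)/390 = 0
  Node 3: (V_3 - 5)/30000 + (V_3 - 0)/62 + (V_3 - V_1)/390 = 0
Collecting terms (coefficients in siemens):
  0.5148·V_1 - 0.002564·V_3 = 0.06098
  0.01873·V_3 - 0.002564·V_1 = 0.0001667
Determinant D = (0.5148)(0.01873) - (-0.002564)(-0.002564) = 0.009633
V_1 = [(0.06098)(0.01873) - (-0.002564)(0.0001667)]/D = 0.1186 V
V_3 = [(0.5148)(0.0001667) - (0.06098)(-0.002564)]/D = 0.02514 V
V_th = V_1 - V_3 = 0.1186 - 0.02514 = 0.09344 V
Step 2 — R_th: zero the source — replace V1 by a short circuit (node 2 merges into node 0) — and find the resistance seen between A (node 1) and B (node 3).
Reduce the network between node 1 (A) and node 3 (B) by series/parallel combination:
  Rp1 = R1 ‖ R2 (parallel, both between nodes 0 and 1) = 1/(1/82 + 1/2) = 1.952 Ω
  Rp2 = R3 ‖ R4 (parallel, both between nodes 0 and 3) = 1/(1/30000 + 1/62) = 61.87 Ω
  Rs1 = Rp1 + Rp2 (series, joined only at node 0) = 1.952 + 61.87 = 63.82 Ω
  Rp3 = R5 ‖ Rs1 (parallel, both between nodes 1 and 3) = 1/(1/390 + 1/63.82) = 54.85 Ω
R_th = 54.85 Ω

Final answer: V_th = 0.09344 V, R_th = 54.85 Ω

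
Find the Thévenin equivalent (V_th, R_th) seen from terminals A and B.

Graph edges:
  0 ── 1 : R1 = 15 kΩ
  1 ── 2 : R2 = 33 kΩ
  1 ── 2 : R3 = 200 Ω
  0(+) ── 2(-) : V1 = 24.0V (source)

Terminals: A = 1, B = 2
Step 1 — V_th is the open-circuit voltage V_A - V_B (nothing connected across the terminals).
Nodal analysis, taking node 2 as the 0 V reference.
Source V1 fixes V_0 = 24 V.
KCL at each unknown node (sum of currents leaving = 0; resistances in Ω):
  Node 1: (V_1 - 24)/15000 + (V_1 - 0)/33000 + (V_1 - 0)/200 = 0
Collecting terms: 0.005097 × V_1 = 0.0016  =>  V_1 = 0.3139 V
V_th = V_1 - V_2 = 0.3139 - 0 = 0.3139 V
Step 2 — R_th: zero the source — replace V1 by a short circuit (node 2 merges into node 0) — and find the resistance seen between A (node 1) and B (node 0).
Reduce the network between node 1 (A) and node 0 (B) by series/parallel combination:
  Rp1 = R1 ‖ R2 ‖ R3 (parallel, all between nodes 0 and 1) = 1/(1/15000 + 1/33000 + 1/200) = 196.2 Ω
R_th = 196.2 Ω

Final answer: V_th = 0.3139 V, R_th = 196.2 Ω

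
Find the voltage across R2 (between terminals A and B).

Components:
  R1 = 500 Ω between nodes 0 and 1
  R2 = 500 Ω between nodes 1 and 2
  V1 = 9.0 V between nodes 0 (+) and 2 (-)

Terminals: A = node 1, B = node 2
R1 and R2 are in series across V1 (node 0 → node 1 → node 2), and the output A–B is taken across R2, so this is a voltage divider.
Series current: I = V1/(R1 + R2) = 9/(500 + 500) = 9/1000 = 0.009 A
V_R2 = I × R2 = V1 × R2/(R1 + R2) = 9 × 500/1000 = 4.5 V

Final answer: 4.5 V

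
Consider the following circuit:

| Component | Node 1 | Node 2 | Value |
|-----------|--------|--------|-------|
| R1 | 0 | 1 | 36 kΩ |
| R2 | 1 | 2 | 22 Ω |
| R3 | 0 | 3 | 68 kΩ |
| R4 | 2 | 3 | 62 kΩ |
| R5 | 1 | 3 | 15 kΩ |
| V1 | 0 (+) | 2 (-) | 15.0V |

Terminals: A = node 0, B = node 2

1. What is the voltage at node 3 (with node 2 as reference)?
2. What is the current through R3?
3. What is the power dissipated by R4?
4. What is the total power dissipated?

Nodal analysis, taking node 2 as the 0 V reference.
Source V1 fixes V_0 = 15 V.
KCL at each unknown node (sum of currents leaving = 0; resistances in Ω):
  Node 1: (V_1 - 15)/36000 + (V_1 - 0)/22 + (V_1 - V_3)/15000 = 0
  Node 3: (V_3 - 15)/68000 + (V_3 - 0)/62000 + (V_3 - V_1)/15000 = 0
Collecting terms (coefficients in siemens):
  0.04555·V_1 - 0.00006667·V_3 = 0.0004167
  0.0000975·V_3 - 0.00006667·V_1 = 0.0002206
Determinant D = (0.04555)(0.0000975) - (-0.00006667)(-0.00006667) = 0.000004437
V_1 = [(0.0004167)(0.0000975) - (-0.00006667)(0.0002206)]/D = 0.01247 V
V_3 = [(0.04555)(0.0002206) - (0.0004167)(-0.00006667)]/D = 2.271 V
Part 1:
  Read off the nodal solution: V_3 = 2.271 V
Part 2:
  I_R3 = (V_0 - V_3)/R3 = (15 - 2.271)/68000 = 0.0001872 A
  Magnitude: I_R3 = 0.0001872 A
Part 3:
  I_R4 = (V_2 - V_3)/R4 = (0 - 2.271)/62000 = -0.00003663 A
  P_R4 = I_R4² × R4 = (-0.00003663)² × 62000 = 0.00008318 W
Part 4:
  Power in each resistor, P = (ΔV)²/R:
    P_R1 = (15 - 0.01247)²/36000 = 0.00624 W
    P_R2 = (0.01247 - 0)²/22 = 0.00000707 W
    P_R3 = (15 - 2.271)²/68000 = 0.002383 W
    P_R4 = (0 - 2.271)²/62000 = 0.00008318 W
    P_R5 = (0.01247 - 2.271)²/15000 = 0.00034 W
  P_total = P_R1 + P_R2 + P_R3 + P_R4 + P_R5 = 0.009053 W

Final answers:
1. V_3 = 2.271 V
2. I_R3 = 0.0001872 A
3. P_R4 = 8.318e-05 W
4. P_total = 0.009053 W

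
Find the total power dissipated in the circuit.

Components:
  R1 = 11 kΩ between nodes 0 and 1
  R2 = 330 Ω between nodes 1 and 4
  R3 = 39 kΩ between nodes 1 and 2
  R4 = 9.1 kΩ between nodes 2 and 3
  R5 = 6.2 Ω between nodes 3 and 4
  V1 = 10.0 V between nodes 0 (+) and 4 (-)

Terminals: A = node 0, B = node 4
Nodal analysis, taking node 4 as the 0 V reference.
Source V1 fixes V_0 = 10 V.
KCL at each unknown node (sum of currents leaving = 0; resistances in Ω):
  Node 1: (V_1 - 10)/11000 + (V_1 - 0)/330 + (V_1 - V_2)/39000 = 0
  Node 2: (V_2 - V_1)/39000 + (V_2 - V_3)/9100 = 0
  Node 3: (V_3 - V_2)/9100 + (V_3 - 0)/6.2 = 0
Collecting terms (coefficients in siemens):
  0.003147·V_1 - 0.00002564·V_2 = 0.0009091
  0.0001355·V_2 - 0.00002564·V_1 - 0.0001099·V_3 = 0
  0.1614·V_3 - 0.0001099·V_2 = 0
Solving these 3 simultaneous equations (Gaussian elimination) gives:
  V_1 = 0.2893 V, V_2 = 0.05477 V, V_3 = 0.00003729 V
Power in each resistor, P = (ΔV)²/R:
  P_R1 = (10 - 0.2893)²/11000 = 0.008572 W
  P_R2 = (0.2893 - 0)²/330 = 0.0002537 W
  P_R3 = (0.2893 - 0.05477)²/39000 = 0.000001411 W
  P_R4 = (0.05477 - 0.00003729)²/9100 = 0.0000003292 W
  P_R5 = (0.00003729 - 0)²/6.2 = 0.0000000002243 W
P_total = P_R1 + P_R2 + P_R3 + P_R4 + P_R5 = 0.008828 W

Final answer: 0.008828 W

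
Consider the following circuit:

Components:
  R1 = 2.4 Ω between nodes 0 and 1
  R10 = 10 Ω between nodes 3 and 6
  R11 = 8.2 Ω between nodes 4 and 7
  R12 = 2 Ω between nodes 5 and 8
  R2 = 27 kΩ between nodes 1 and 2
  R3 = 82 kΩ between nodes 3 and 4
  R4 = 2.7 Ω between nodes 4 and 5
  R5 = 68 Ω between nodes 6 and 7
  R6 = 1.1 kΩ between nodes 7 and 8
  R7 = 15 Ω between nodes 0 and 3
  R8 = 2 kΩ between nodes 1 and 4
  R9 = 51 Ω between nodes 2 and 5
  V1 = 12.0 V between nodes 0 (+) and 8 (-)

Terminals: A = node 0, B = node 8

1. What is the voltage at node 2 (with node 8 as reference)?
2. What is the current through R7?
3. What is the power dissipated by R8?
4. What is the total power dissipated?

Nodal analysis, taking node 8 as the 0 V reference.
Source V1 fixes V_0 = 12 V.
KCL at each unknown node (sum of currents leaving = 0; resistances in Ω):
  Node 1: (V_1 - 12)/2.4 + (V_1 - V_2)/27000 + (V_1 - V_4)/2000 = 0
  Node 2: (V_2 - V_1)/27000 + (V_2 - V_5)/51 = 0
  Node 3: (V_3 - V_4)/82000 + (V_3 - 12)/15 + (V_3 - V_6)/10 = 0
  Node 4: (V_4 - V_3)/82000 + (V_4 - V_5)/2.7 + (V_4 - V_1)/2000 + (V_4 - V_7)/8.2 = 0
  Node 5: (V_5 - V_4)/2.7 + (V_5 - V_2)/51 + (V_5 - 0)/2 = 0
  Node 6: (V_6 - V_7)/68 + (V_6 - V_3)/10 = 0
  Node 7: (V_7 - V_6)/68 + (V_7 - 0)/1100 + (V_7 - V_4)/8.2 = 0
Collecting terms (coefficients in siemens):
  0.4172·V_1 - 0.00003704·V_2 - 0.0005·V_4 = 5
  0.01964·V_2 - 0.00003704·V_1 - 0.01961·V_5 = 0
  0.1667·V_3 - 0.0000122·V_4 - 0.1·V_6 = 0.8
  0.4928·V_4 - 0.0005·V_1 - 0.0000122·V_3 - 0.3704·V_5 - 0.122·V_7 = 0
  0.89·V_5 - 0.01961·V_2 - 0.3704·V_4 = 0
  0.1147·V_6 - 0.1·V_3 - 0.01471·V_7 = 0
  0.1376·V_7 - 0.122·V_4 - 0.01471·V_6 = 0
Solving these 7 simultaneous equations (Gaussian elimination) gives:
  V_1 = 11.99 V, V_2 = 0.2584 V, V_3 = 10.3 V, V_4 = 0.554 V
  V_5 = 0.2362 V, V_6 = 9.168 V, V_7 = 1.471 V
Part 1:
  Read off the nodal solution: V_2 = 0.2584 V
Part 2:
  I_R7 = (V_0 - V_3)/R7 = (12 - 10.3)/15 = 0.1133 A
  Magnitude: I_R7 = 0.1133 A
Part 3:
  I_R8 = (V_1 - V_4)/R8 = (11.99 - 0.554)/2000 = 0.005716 A
  P_R8 = I_R8² × R8 = (0.005716)² × 2000 = 0.06534 W
Part 4:
  Power in each resistor, P = (ΔV)²/R:
    P_R1 = (12 - 11.99)²/2.4 = 0.00009077 W
    P_R2 = (11.99 - 0.2584)²/27000 = 0.005093 W
    P_R3 = (10.3 - 0.554)²/82000 = 0.001158 W
    P_R4 = (0.554 - 0.2362)²/2.7 = 0.0374 W
    P_R5 = (9.168 - 1.471)²/68 = 0.8713 W
    P_R6 = (1.471 - 0)²/1100 = 0.001968 W
    P_R7 = (12 - 10.3)²/15 = 0.1926 W
    P_R8 = (11.99 - 0.554)²/2000 = 0.06534 W
    P_R9 = (0.2584 - 0.2362)²/51 = 0.000009621 W
    P_R10 = (10.3 - 9.168)²/10 = 0.1281 W
    P_R11 = (0.554 - 1.471)²/8.2 = 0.1026 W
    P_R12 = (0.2362 - 0)²/2 = 0.02791 W
  P_total = P_R1 + P_R2 + P_R3 + P_R4 + P_R5 + P_R6 + P_R7 + P_R8 + P_R9 + P_R10 + P_R11 + P_R12 = 1.434 W

Final answers:
1. V_2 = 0.2584 V
2. I_R7 = 0.1133 A
3. P_R8 = 0.06534 W
4. P_total = 1.434 W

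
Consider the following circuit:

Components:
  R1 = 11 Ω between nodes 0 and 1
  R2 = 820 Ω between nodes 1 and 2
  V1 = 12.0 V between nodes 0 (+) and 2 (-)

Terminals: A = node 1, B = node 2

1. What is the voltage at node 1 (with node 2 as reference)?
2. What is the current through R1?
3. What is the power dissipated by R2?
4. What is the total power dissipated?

Nodal analysis, taking node 2 as the 0 V reference.
Source V1 fixes V_0 = 12 V.
KCL at each unknown node (sum of currents leaving = 0; resistances in Ω):
  Node 1: (V_1 - 12)/11 + (V_1 - 0)/820 = 0
Collecting terms: 0.09213 × V_1 = 1.091  =>  V_1 = 11.84 V
Part 1:
  Read off the nodal solution: V_1 = 11.84 V
Part 2:
  I_R1 = (V_0 - V_1)/R1 = (12 - 11.84)/11 = 0.01444 A
  Magnitude: I_R1 = 0.01444 A
Part 3:
  I_R2 = (V_1 - V_2)/R2 = (11.84 - 0)/820 = 0.01444 A
  P_R2 = I_R2² × R2 = (0.01444)² × 820 = 0.171 W
Part 4:
  Power in each resistor, P = (ΔV)²/R:
    P_R1 = (12 - 11.84)²/11 = 0.002294 W
    P_R2 = (11.84 - 0)²/820 = 0.171 W
  P_total = P_R1 + P_R2 = 0.1733 W

Final answers:
1. V_1 = 11.84 V
2. I_R1 = 0.01444 A
3. P_R2 = 0.171 W
4. P_total = 0.1733 W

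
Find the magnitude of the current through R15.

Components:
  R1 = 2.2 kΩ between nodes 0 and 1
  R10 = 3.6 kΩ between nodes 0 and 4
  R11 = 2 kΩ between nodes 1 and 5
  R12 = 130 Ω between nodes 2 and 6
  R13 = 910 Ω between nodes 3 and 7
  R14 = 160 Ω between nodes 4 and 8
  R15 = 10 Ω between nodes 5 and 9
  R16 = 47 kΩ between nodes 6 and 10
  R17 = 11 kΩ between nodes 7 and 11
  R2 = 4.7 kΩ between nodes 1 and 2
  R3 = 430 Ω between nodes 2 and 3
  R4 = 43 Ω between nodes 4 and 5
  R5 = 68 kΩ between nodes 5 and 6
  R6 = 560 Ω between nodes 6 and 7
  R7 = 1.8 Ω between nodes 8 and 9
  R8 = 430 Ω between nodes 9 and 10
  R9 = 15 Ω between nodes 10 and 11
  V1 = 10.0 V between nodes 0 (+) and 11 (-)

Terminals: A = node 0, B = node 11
Nodal analysis, taking node 11 as the 0 V reference.
Source V1 fixes V_0 = 10 V.
KCL at each unknown node (sum of currents leaving = 0; resistances in Ω):
  Node 1: (V_1 - 10)/2200 + (V_1 - V_2)/4700 + (V_1 - V_5)/2000 = 0
  Node 2: (V_2 - V_1)/4700 + (V_2 - V_3)/430 + (V_2 - V_6)/130 = 0
  Node 3: (V_3 - V_2)/430 + (V_3 - V_7)/910 = 0
  Node 4: (V_4 - V_5)/43 + (V_4 - 10)/3600 + (V_4 - V_8)/160 = 0
  Node 5: (V_5 - V_4)/43 + (V_5 - V_6)/68000 + (V_5 - V_1)/2000 + (V_5 - V_9)/10 = 0
  Node 6: (V_6 - V_5)/68000 + (V_6 - V_7)/560 + (V_6 - V_2)/130 + (V_6 - V_10)/47000 = 0
  Node 7: (V_7 - V_6)/560 + (V_7 - V_3)/910 + (V_7 - 0)/11000 = 0
  Node 8: (V_8 - V_9)/1.8 + (V_8 - V_4)/160 = 0
  Node 9: (V_9 - V_8)/1.8 + (V_9 - V_10)/430 + (V_9 - V_5)/10 = 0
  Node 10: (V_10 - V_9)/430 + (V_10 - 0)/15 + (V_10 - V_6)/47000 = 0
Collecting terms (coefficients in siemens):
  0.001167·V_1 - 0.0002128·V_2 - 0.0005·V_5 = 0.004545
  0.01023·V_2 - 0.0002128·V_1 - 0.002326·V_3 - 0.007692·V_6 = 0
  0.003424·V_3 - 0.002326·V_2 - 0.001099·V_7 = 0
  0.02978·V_4 - 0.02326·V_5 - 0.00625·V_8 = 0.002778
  0.1238·V_5 - 0.0005·V_1 - 0.02326·V_4 - 0.00001471·V_6 - 0.1·V_9 = 0
  0.009514·V_6 - 0.007692·V_2 - 0.00001471·V_5 - 0.001786·V_7 - 0.00002128·V_10 = 0
  0.002976·V_7 - 0.001099·V_3 - 0.001786·V_6 = 0
  0.5618·V_8 - 0.00625·V_4 - 0.5556·V_9 = 0
  0.6579·V_9 - 0.1·V_5 - 0.5556·V_8 - 0.002326·V_10 = 0
  0.06901·V_10 - 0.00002128·V_6 - 0.002326·V_9 = 0
Solving these 10 simultaneous equations (Gaussian elimination) gives:
  V_1 = 5.303 V, V_2 = 3.447 V, V_3 = 3.401 V, V_4 = 1.891 V
  V_5 = 1.822 V, V_6 = 3.41 V, V_7 = 3.302 V, V_8 = 1.789 V
  V_9 = 1.788 V, V_10 = 0.06131 V
I_R15 = (V_5 - V_9)/R15 = (1.822 - 1.788)/10 = 0.003378 A
|I_R15| = 0.003378 A

Final answer: |I_R15| = 0.003378 A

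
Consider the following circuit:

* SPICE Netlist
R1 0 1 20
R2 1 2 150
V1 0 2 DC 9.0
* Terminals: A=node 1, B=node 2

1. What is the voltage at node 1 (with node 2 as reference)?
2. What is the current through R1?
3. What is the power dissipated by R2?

Nodal analysis, taking node 2 as the 0 V reference.
Source V1 fixes V_0 = 9 V.
KCL at each unknown node (sum of currents leaving = 0; resistances in Ω):
  Node 1: (V_1 - 9)/20 + (V_1 - 0)/150 = 0
Collecting terms: 0.05667 × V_1 = 0.45  =>  V_1 = 7.941 V
Part 1:
  Read off the nodal solution: V_1 = 7.941 V
Part 2:
  I_R1 = (V_0 - V_1)/R1 = (9 - 7.941)/20 = 0.05294 A
  Magnitude: I_R1 = 0.05294 A
Part 3:
  I_R2 = (V_1 - V_2)/R2 = (7.941 - 0)/150 = 0.05294 A
  P_R2 = I_R2² × R2 = (0.05294)² × 150 = 0.4204 W

Final answers:
1. V_1 = 7.941 V
2. I_R1 = 0.05294 A
3. P_R2 = 0.4204 W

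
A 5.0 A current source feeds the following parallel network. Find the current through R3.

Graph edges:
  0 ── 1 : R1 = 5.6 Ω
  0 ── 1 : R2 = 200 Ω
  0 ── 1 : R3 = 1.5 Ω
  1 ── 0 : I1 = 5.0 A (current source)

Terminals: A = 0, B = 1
All resistors sit directly between nodes 0 and 1, so they are in parallel and share one voltage V; the full source current 5 A splits among them.
1/R_par = 1/5.6 + 1/200 + 1/1.5 = 0.8502 S  =>  R_par = 1.176 Ω
V = I × R_par = 5 × 1.176 = 5.881 V
I_R3 = V/R3 = 5.881/1.5 = 3.92 A

Final answer: 3.92 A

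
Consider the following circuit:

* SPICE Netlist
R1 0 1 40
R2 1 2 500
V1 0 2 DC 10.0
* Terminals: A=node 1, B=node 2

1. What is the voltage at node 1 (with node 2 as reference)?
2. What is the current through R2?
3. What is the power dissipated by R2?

Nodal analysis, taking node 2 as the 0 V reference.
Source V1 fixes V_0 = 10 V.
KCL at each unknown node (sum of currents leaving = 0; resistances in Ω):
  Node 1: (V_1 - 10)/40 + (V_1 - 0)/500 = 0
Collecting terms: 0.027 × V_1 = 0.25  =>  V_1 = 9.259 V
Part 1:
  Read off the nodal solution: V_1 = 9.259 V
Part 2:
  I_R2 = (V_1 - V_2)/R2 = (9.259 - 0)/500 = 0.01852 A
  Magnitude: I_R2 = 0.01852 A
Part 3:
  I_R2 = (V_1 - V_2)/R2 = (9.259 - 0)/500 = 0.01852 A
  P_R2 = I_R2² × R2 = (0.01852)² × 500 = 0.1715 W

Final answers:
1. V_1 = 9.259 V
2. I_R2 = 0.01852 A
3. P_R2 = 0.1715 W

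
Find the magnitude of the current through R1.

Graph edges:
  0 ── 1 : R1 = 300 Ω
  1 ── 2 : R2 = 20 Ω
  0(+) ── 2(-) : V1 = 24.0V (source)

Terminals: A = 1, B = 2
Nodal analysis, taking node 2 as the 0 V reference.
Source V1 fixes V_0 = 24 V.
KCL at each unknown node (sum of currents leaving = 0; resistances in Ω):
  Node 1: (V_1 - 24)/300 + (V_1 - 0)/20 = 0
Collecting terms: 0.05333 × V_1 = 0.08  =>  V_1 = 1.5 V
I_R1 = (V_0 - V_1)/R1 = (24 - 1.5)/300 = 0.075 A
|I_R1| = 0.075 A

Final answer: |I_R1| = 0.075 A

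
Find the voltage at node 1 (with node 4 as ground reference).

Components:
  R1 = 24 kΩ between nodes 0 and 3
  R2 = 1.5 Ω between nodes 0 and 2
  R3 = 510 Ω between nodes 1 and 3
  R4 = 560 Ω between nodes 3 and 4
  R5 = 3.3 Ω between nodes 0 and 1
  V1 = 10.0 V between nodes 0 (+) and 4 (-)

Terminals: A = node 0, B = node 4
Nodal analysis, taking node 4 as the 0 V reference.
Source V1 fixes V_0 = 10 V.
KCL at each unknown node (sum of currents leaving = 0; resistances in Ω):
  Node 1: (V_1 - V_3)/510 + (V_1 - 10)/3.3 = 0
  Node 2: (V_2 - 10)/1.5 = 0
  Node 3: (V_3 - 10)/24000 + (V_3 - V_1)/510 + (V_3 - 0)/560 = 0
Collecting terms (coefficients in siemens):
  0.305·V_1 - 0.001961·V_3 = 3.03
  0.6667·V_2 = 6.667
  0.003788·V_3 - 0.001961·V_1 = 0.0004167
Solving these 3 simultaneous equations (Gaussian elimination) gives:
  V_1 = 9.97 V, V_2 = 10 V, V_3 = 5.27 V
The requested potential is V_1 = 9.97 V.

Final answer: V_1 = 9.97 V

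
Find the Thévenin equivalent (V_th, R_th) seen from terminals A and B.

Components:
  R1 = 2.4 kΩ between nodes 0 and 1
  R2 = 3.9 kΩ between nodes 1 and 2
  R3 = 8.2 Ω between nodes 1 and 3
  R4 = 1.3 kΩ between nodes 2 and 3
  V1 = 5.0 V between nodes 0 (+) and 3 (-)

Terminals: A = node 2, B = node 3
Step 1 — V_th is the open-circuit voltage V_A - V_B (nothing connected across the terminals).
Nodal analysis, taking node 3 as the 0 V reference.
Source V1 fixes V_0 = 5 V.
KCL at each unknown node (sum of currents leaving = 0; resistances in Ω):
  Node 1: (V_1 - 5)/2400 + (V_1 - V_2)/3900 + (V_1 - 0)/8.2 = 0
  Node 2: (V_2 - V_1)/3900 + (V_2 - 0)/1300 = 0
Collecting terms (coefficients in siemens):
  0.1226·V_1 - 0.0002564·V_2 = 0.002083
  0.001026·V_2 - 0.0002564·V_1 = 0
Determinant D = (0.1226)(0.001026) - (-0.0002564)(-0.0002564) = 0.0001257
V_1 = [(0.002083)(0.001026) - (-0.0002564)(0)]/D = 0.017 V
V_2 = [(0.1226)(0) - (0.002083)(-0.0002564)]/D = 0.00425 V
V_th = V_2 - V_3 = 0.00425 - 0 = 0.00425 V
Step 2 — R_th: zero the source — replace V1 by a short circuit (node 3 merges into node 0) — and find the resistance seen between A (node 2) and B (node 0).
Reduce the network between node 2 (A) and node 0 (B) by series/parallel combination:
  Rp1 = R1 ‖ R3 (parallel, both between nodes 0 and 1) = 1/(1/2400 + 1/8.2) = 8.172 Ω
  Rs1 = R2 + Rp1 (series, joined only at node 1) = 3900 + 8.172 = 3908 Ω
  Rp2 = R4 ‖ Rs1 (parallel, both between nodes 0 and 2) = 1/(1/1300 + 1/3908) = 975.5 Ω
R_th = 975.5 Ω

Final answer: V_th = 0.00425 V, R_th = 975.5 Ω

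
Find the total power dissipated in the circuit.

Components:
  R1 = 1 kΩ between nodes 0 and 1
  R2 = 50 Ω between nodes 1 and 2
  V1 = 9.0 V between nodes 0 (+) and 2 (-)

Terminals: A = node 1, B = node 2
Nodal analysis, taking node 2 as the 0 V reference.
Source V1 fixes V_0 = 9 V.
KCL at each unknown node (sum of currents leaving = 0; resistances in Ω):
  Node 1: (V_1 - 9)/1000 + (V_1 - 0)/50 = 0
Collecting terms: 0.021 × V_1 = 0.009  =>  V_1 = 0.4286 V
Power in each resistor, P = (ΔV)²/R:
  P_R1 = (9 - 0.4286)²/1000 = 0.07347 W
  P_R2 = (0.4286 - 0)²/50 = 0.003673 W
P_total = P_R1 + P_R2 = 0.07714 W

Final answer: 0.07714 W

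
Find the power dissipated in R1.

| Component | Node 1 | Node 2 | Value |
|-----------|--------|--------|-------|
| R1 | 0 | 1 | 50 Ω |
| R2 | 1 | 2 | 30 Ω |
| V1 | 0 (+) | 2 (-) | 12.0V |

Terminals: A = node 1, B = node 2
Nodal analysis, taking node 2 as the 0 V reference.
Source V1 fixes V_0 = 12 V.
KCL at each unknown node (sum of currents leaving = 0; resistances in Ω):
  Node 1: (V_1 - 12)/50 + (V_1 - 0)/30 = 0
Collecting terms: 0.05333 × V_1 = 0.24  =>  V_1 = 4.5 V
I_R1 = (V_0 - V_1)/R1 = (12 - 4.5)/50 = 0.15 A
P_R1 = I_R1² × R1 = (0.15)² × 50 = 1.125 W

Final answer: 1.125 W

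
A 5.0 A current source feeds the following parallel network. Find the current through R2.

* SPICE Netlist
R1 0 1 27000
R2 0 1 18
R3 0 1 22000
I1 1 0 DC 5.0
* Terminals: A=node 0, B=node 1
All resistors sit directly between nodes 0 and 1, so they are in parallel and share one voltage V; the full source current 5 A splits among them.
1/R_par = 1/27000 + 1/18 + 1/22000 = 0.05564 S  =>  R_par = 17.97 Ω
V = I × R_par = 5 × 17.97 = 89.87 V
I_R2 = V/R2 = 89.87/18 = 4.993 A

Final answer: 4.993 A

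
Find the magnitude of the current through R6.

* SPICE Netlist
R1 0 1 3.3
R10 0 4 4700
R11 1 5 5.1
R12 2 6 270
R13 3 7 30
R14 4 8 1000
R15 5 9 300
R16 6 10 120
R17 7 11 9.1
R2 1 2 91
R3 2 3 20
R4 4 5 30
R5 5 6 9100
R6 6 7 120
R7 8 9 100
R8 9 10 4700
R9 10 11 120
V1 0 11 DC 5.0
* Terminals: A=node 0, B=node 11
Nodal analysis, taking node 11 as the 0 V reference.
Source V1 fixes V_0 = 5 V.
KCL at each unknown node (sum of currents leaving = 0; resistances in Ω):
  Node 1: (V_1 - 5)/3.3 + (V_1 - V_2)/91 + (V_1 - V_5)/5.1 = 0
  Node 2: (V_2 - V_1)/91 + (V_2 - V_3)/20 + (V_2 - V_6)/270 = 0
  Node 3: (V_3 - V_2)/20 + (V_3 - V_7)/30 = 0
  Node 4: (V_4 - V_5)/30 + (V_4 - 5)/4700 + (V_4 - V_8)/1000 = 0
  Node 5: (V_5 - V_4)/30 + (V_5 - V_6)/9100 + (V_5 - V_1)/5.1 + (V_5 - V_9)/300 = 0
  Node 6: (V_6 - V_5)/9100 + (V_6 - V_7)/120 + (V_6 - V_2)/270 + (V_6 - V_10)/120 = 0
  Node 7: (V_7 - V_6)/120 + (V_7 - V_3)/30 + (V_7 - 0)/9.1 = 0
  Node 8: (V_8 - V_9)/100 + (V_8 - V_4)/1000 = 0
  Node 9: (V_9 - V_8)/100 + (V_9 - V_10)/4700 + (V_9 - V_5)/300 = 0
  Node 10: (V_10 - V_9)/4700 + (V_10 - 0)/120 + (V_10 - V_6)/120 = 0
Collecting terms (coefficients in siemens):
  0.5101·V_1 - 0.01099·V_2 - 0.1961·V_5 = 1.515
  0.06469·V_2 - 0.01099·V_1 - 0.05·V_3 - 0.003704·V_6 = 0
  0.08333·V_3 - 0.05·V_2 - 0.03333·V_7 = 0
  0.03455·V_4 - 0.03333·V_5 - 0.001·V_8 = 0.001064
  0.2329·V_5 - 0.1961·V_1 - 0.03333·V_4 - 0.0001099·V_6 - 0.003333·V_9 = 0
  0.02048·V_6 - 0.003704·V_2 - 0.0001099·V_5 - 0.008333·V_7 - 0.008333·V_10 = 0
  0.1516·V_7 - 0.03333·V_3 - 0.008333·V_6 = 0
  0.011·V_8 - 0.001·V_4 - 0.01·V_9 = 0
  0.01355·V_9 - 0.003333·V_5 - 0.01·V_8 - 0.0002128·V_10 = 0
  0.01688·V_10 - 0.008333·V_6 - 0.0002128·V_9 = 0
Solving these 10 simultaneous equations (Gaussian elimination) gives:
  V_1 = 4.883 V, V_2 = 1.783 V, V_3 = 1.188 V, V_4 = 4.871 V
  V_5 = 4.876 V, V_6 = 0.6163 V, V_7 = 0.2951 V, V_8 = 4.679 V
  V_9 = 4.66 V, V_10 = 0.363 V
I_R6 = (V_6 - V_7)/R6 = (0.6163 - 0.2951)/120 = 0.002677 A
|I_R6| = 0.002677 A

Final answer: |I_R6| = 0.002677 A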